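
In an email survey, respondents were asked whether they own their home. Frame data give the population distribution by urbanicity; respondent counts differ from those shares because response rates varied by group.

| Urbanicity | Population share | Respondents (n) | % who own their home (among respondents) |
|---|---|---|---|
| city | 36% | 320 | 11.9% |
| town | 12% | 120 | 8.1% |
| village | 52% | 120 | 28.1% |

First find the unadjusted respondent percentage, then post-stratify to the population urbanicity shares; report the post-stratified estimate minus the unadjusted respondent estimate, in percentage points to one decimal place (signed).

+5.3 percentage points

Unadjusted (pooled respondent) estimate weights by respondent counts:
  (320/560)×11.9 + (120/560)×8.1 + (120/560)×28.1 = 14.5571%
Post-stratified estimate weights by population shares:
  0.36×11.9 + 0.12×8.1 + 0.52×28.1 = 19.868%
Difference = 19.868 − 14.5571 = 5.3109 pp.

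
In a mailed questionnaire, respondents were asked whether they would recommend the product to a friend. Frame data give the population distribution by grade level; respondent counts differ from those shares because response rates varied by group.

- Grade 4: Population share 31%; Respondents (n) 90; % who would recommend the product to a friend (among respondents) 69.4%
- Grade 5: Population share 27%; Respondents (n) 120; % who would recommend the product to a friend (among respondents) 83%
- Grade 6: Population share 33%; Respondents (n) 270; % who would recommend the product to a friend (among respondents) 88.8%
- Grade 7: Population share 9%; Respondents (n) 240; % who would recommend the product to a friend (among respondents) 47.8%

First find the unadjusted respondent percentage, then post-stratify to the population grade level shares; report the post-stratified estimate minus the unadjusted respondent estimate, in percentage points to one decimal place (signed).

+5.8 percentage points

Naive respondent-only estimate (weights = respondent counts):
  (90/720)×69.4 + (120/720)×83 + (270/720)×88.8 + (240/720)×47.8 = 71.7417%
Post-stratified estimate weights by population shares:
  0.31×69.4 + 0.27×83 + 0.33×88.8 + 0.09×47.8 = 77.53%
Difference = 77.53 − 71.7417 = 5.7883 pp.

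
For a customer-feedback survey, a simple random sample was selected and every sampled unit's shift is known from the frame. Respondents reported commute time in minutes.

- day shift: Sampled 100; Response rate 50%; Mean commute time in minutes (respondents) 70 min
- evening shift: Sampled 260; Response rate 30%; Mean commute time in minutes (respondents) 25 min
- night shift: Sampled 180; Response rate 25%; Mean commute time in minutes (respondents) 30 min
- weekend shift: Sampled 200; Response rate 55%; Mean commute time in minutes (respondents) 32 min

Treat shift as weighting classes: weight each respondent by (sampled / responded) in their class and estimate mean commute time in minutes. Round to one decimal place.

34.2

With weight = n_sampled/n_responded per class, the weighted class total is n_sampled:
  day shift: 100 × 70 = 7000
  evening shift: 260 × 25 = 6500
  night shift: 180 × 30 = 5400
  weekend shift: 200 × 32 = 6400
Adjusted estimate = 25,300 / 740 = 34.1892 → 34.2.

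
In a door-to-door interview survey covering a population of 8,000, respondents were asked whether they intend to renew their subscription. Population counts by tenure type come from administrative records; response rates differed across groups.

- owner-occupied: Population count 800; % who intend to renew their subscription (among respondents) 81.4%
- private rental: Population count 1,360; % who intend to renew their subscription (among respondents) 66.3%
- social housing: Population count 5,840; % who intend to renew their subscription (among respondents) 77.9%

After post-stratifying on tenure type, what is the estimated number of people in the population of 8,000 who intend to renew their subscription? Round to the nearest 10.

Each cell contributes its population count × the respondent rate:
  owner-occupied: 800 × 81.4% = 651.2
  private rental: 1,360 × 66.3% = 901.68
  social housing: 5,840 × 77.9% = 4549.36
Estimated total = 6102.24 → 6,100.

6,100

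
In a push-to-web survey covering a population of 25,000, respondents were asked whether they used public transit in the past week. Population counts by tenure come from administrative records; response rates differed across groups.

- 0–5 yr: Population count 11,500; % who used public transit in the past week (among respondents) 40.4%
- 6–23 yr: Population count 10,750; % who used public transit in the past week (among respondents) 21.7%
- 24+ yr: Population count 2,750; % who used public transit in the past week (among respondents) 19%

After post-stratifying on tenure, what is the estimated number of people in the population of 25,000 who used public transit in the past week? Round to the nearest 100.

7,500

Estimated count per cell = population count × respondent percentage:
  0–5 yr: 11,500 × 40.4% = 4646
  6–23 yr: 10,750 × 21.7% = 2332.75
  24+ yr: 2,750 × 19% = 522.5
Estimated total = 7501.25 → 7,500.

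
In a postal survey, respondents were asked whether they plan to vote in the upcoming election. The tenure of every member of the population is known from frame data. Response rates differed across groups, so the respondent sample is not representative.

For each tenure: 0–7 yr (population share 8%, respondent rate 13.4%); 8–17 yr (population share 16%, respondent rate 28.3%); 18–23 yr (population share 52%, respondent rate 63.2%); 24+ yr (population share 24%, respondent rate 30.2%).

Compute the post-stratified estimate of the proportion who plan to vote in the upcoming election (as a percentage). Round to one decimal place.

45.7%

Weight each group's respondent value by its population share:
  0–7 yr: 0.08 × 13.4 = 1.072
  8–17 yr: 0.16 × 28.3 = 4.528
  18–23 yr: 0.52 × 63.2 = 32.864
  24+ yr: 0.24 × 30.2 = 7.248
Post-stratified estimate = 45.712 → 45.7%.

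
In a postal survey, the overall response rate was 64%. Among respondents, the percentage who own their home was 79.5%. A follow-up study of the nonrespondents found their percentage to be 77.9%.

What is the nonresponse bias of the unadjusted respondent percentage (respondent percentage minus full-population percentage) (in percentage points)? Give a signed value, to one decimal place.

+0.6 percentage points

Nonresponse fraction = 1 − 0.64 = 0.36.
Bias = (nonresponse fraction) × (respondent percentage − nonrespondent percentage)
     = 0.36 × (79.5 − 77.9) = 0.36 × 1.6 = 0.576.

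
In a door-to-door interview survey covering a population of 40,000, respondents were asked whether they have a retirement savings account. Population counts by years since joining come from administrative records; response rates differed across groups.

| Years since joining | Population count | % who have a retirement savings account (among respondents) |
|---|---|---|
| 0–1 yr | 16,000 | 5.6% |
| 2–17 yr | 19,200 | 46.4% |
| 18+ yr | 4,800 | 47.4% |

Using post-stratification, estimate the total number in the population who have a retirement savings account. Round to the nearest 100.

Apply each group's respondent rate to its population count:
  0–1 yr: 16,000 × 5.6% = 896
  2–17 yr: 19,200 × 46.4% = 8908.8
  18+ yr: 4,800 × 47.4% = 2275.2
Estimated total = 12,080 → 12,100.

12,100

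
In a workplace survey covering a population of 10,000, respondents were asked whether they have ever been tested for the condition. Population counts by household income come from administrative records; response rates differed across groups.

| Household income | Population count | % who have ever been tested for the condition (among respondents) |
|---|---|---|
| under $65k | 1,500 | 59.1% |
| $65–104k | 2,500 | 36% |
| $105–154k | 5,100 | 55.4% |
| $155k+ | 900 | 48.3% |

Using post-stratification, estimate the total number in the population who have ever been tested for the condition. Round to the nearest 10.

5,050

Each cell contributes its population count × the respondent rate:
  under $65k: 1,500 × 59.1% = 886.5
  $65–104k: 2,500 × 36% = 900
  $105–154k: 5,100 × 55.4% = 2825.4
  $155k+: 900 × 48.3% = 434.7
Estimated total = 5046.6 → 5,050.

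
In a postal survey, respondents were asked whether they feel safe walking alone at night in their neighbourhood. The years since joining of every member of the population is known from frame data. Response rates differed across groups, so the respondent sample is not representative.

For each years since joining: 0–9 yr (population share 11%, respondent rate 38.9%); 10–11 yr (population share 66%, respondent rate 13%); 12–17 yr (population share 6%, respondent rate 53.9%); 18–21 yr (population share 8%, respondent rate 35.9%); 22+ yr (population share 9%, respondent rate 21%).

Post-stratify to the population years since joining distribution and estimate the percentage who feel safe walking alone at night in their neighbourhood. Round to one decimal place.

20.9%

Post-stratification weights by population share, not respondent share:
  0–9 yr: 0.11 × 38.9 = 4.279
  10–11 yr: 0.66 × 13 = 8.58
  12–17 yr: 0.06 × 53.9 = 3.234
  18–21 yr: 0.08 × 35.9 = 2.872
  22+ yr: 0.09 × 21 = 1.89
Post-stratified estimate = 20.855 → 20.9%.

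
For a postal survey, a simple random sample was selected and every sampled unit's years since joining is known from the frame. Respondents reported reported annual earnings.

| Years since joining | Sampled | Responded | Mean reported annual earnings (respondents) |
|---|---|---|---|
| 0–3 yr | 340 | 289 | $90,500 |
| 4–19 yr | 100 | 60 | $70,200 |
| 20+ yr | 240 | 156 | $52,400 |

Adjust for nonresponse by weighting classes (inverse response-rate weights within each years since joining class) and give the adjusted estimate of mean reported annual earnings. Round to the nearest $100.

Class response rates: 0–3 yr 289/340 = 85%, 4–19 yr 60/100 = 60%, 20+ yr 156/240 = 65%.
Each respondent's weight = sampled/responded in their class; summing within a class gives n_sampled, so:
  0–3 yr: 340 × 90,500 = 30,770,000
  4–19 yr: 100 × 70,200 = 7,020,000
  20+ yr: 240 × 52,400 = 12,576,000
Adjusted estimate = 50,366,000 / 680 = 74067.6 → $74,100.

$74,100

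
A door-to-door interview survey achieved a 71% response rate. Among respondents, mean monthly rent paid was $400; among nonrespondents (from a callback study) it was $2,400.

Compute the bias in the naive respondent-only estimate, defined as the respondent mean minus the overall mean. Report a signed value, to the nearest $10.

-$580

Nonresponse fraction = 1 − 0.71 = 0.29.
Bias = (nonresponse fraction) × (respondent mean − nonrespondent mean)
     = 0.29 × (400 − 2400) = 0.29 × -2000 = -580.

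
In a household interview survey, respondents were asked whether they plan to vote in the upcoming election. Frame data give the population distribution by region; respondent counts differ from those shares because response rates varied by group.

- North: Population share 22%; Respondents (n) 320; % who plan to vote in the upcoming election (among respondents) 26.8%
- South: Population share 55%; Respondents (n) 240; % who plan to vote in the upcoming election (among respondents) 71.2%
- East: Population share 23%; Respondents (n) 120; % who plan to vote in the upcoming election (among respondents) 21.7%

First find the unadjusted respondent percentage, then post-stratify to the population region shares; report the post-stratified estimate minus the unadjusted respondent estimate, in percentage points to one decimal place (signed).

Unadjusted (pooled respondent) estimate weights by respondent counts:
  (320/680)×26.8 + (240/680)×71.2 + (120/680)×21.7 = 41.5706%
Post-stratifying to population shares instead:
  0.22×26.8 + 0.55×71.2 + 0.23×21.7 = 50.047%
Difference = 50.047 − 41.5706 = 8.4764 pp.

+8.5 percentage points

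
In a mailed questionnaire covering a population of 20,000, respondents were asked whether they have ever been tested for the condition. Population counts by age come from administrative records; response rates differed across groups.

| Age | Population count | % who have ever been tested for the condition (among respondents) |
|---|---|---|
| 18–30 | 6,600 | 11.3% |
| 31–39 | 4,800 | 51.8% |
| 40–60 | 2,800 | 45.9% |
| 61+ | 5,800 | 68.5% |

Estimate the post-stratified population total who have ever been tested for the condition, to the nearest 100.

Each cell contributes its population count × the respondent rate:
  18–30: 6,600 × 11.3% = 745.8
  31–39: 4,800 × 51.8% = 2486.4
  40–60: 2,800 × 45.9% = 1285.2
  61+: 5,800 × 68.5% = 3973
Estimated total = 8490.4 → 8,500.

8,500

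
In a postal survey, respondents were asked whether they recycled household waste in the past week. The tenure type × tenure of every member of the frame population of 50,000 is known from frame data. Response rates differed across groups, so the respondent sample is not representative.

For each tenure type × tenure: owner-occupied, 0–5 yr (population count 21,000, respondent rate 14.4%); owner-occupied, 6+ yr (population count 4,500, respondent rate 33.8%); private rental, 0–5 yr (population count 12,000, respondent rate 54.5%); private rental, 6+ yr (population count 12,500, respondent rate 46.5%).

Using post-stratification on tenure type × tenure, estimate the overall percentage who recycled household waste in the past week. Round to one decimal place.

Each cell contributes population-share × respondent value:
  owner-occupied, 0–5 yr: (21,000/50,000) × 14.4 = 6.048
  owner-occupied, 6+ yr: (4,500/50,000) × 33.8 = 3.042
  private rental, 0–5 yr: (12,000/50,000) × 54.5 = 13.08
  private rental, 6+ yr: (12,500/50,000) × 46.5 = 11.625
Post-stratified estimate = 33.795 → 33.8%.

33.8%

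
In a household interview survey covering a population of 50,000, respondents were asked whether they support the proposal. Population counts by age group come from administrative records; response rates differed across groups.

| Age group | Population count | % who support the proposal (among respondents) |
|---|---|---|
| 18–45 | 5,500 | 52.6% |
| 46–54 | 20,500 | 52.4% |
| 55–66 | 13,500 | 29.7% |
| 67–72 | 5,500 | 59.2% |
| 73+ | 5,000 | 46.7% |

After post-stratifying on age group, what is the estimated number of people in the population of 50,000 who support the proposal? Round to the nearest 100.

23,200

Apply each group's respondent rate to its population count:
  18–45: 5,500 × 52.6% = 2893
  46–54: 20,500 × 52.4% = 10,742
  55–66: 13,500 × 29.7% = 4009.5
  67–72: 5,500 × 59.2% = 3256
  73+: 5,000 × 46.7% = 2335
Estimated total = 23235.5 → 23,200.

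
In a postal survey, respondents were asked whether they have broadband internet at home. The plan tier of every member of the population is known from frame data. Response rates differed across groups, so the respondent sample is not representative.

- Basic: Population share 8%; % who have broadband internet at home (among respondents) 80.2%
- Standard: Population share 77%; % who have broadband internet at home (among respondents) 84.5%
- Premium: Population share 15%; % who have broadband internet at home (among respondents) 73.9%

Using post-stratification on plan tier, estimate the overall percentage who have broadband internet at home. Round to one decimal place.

Reweight to the known plan tier distribution:
  Basic: 0.08 × 80.2 = 6.416
  Standard: 0.77 × 84.5 = 65.065
  Premium: 0.15 × 73.9 = 11.085
Post-stratified estimate = 82.566 → 82.6%.

82.6%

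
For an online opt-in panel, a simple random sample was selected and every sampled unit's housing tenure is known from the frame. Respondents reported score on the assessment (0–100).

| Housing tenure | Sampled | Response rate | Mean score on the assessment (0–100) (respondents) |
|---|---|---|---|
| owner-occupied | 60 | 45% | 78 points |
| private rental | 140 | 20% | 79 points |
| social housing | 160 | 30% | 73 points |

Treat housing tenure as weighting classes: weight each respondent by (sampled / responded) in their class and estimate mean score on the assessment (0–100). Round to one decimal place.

76.2

Each respondent's weight = sampled/responded in their class; summing within a class gives n_sampled, so:
  owner-occupied: 60 × 78 = 4680
  private rental: 140 × 79 = 11,060
  social housing: 160 × 73 = 11,680
Adjusted estimate = 27,420 / 360 = 76.1667 → 76.2.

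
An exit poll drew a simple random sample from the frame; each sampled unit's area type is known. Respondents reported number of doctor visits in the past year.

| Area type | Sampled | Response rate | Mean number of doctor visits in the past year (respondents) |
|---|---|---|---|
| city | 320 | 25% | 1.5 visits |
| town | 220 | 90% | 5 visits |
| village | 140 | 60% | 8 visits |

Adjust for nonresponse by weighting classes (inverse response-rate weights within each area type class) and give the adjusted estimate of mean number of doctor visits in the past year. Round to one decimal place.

4.0

With weight = n_sampled/n_responded per class, the weighted class total is n_sampled:
  city: 320 × 1.5 = 480
  town: 220 × 5 = 1100
  village: 140 × 8 = 1120
Adjusted estimate = 2700 / 680 = 3.97059 → 4.0.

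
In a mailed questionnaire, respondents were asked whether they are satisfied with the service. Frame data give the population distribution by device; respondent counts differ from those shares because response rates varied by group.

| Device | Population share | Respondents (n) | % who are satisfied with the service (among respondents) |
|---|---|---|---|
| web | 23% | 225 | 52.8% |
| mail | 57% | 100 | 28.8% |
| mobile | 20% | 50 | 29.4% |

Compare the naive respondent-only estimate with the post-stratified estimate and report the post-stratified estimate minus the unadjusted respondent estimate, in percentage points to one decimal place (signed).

-8.8 percentage points

Unadjusted (pooled respondent) estimate weights by respondent counts:
  (225/375)×52.8 + (100/375)×28.8 + (50/375)×29.4 = 43.28%
Post-stratified estimate weights by population shares:
  0.23×52.8 + 0.57×28.8 + 0.2×29.4 = 34.44%
Difference = 34.44 − 43.28 = -8.84 pp.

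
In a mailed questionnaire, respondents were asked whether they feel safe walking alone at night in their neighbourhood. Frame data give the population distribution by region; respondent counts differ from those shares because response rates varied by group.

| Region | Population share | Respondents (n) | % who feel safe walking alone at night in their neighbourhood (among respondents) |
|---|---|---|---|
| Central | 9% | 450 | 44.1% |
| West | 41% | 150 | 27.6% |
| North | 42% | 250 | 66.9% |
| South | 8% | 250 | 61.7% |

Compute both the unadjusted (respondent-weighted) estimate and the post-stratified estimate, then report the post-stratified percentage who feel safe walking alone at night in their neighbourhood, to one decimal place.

48.3%

Unadjusted (pooled respondent) estimate weights by respondent counts:
  (450/1100)×44.1 + (150/1100)×27.6 + (250/1100)×66.9 + (250/1100)×61.7 = 51.0318%
Post-stratified estimate weights by population shares:
  0.09×44.1 + 0.41×27.6 + 0.42×66.9 + 0.08×61.7 = 48.319%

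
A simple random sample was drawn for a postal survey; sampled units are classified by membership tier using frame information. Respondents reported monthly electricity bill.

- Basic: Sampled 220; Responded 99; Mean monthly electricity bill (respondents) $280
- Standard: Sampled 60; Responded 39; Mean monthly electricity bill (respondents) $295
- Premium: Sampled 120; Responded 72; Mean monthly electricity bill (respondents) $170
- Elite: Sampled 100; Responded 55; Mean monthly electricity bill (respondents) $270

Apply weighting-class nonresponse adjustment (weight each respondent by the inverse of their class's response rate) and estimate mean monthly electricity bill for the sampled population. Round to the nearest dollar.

Class response rates: Basic 99/220 = 45%, Standard 39/60 = 65%, Premium 72/120 = 60%, Elite 55/100 = 55%.
With weight = n_sampled/n_responded per class, the weighted class total is n_sampled:
  Basic: 220 × 280 = 61,600
  Standard: 60 × 295 = 17,700
  Premium: 120 × 170 = 20,400
  Elite: 100 × 270 = 27,000
Adjusted estimate = 126,700 / 500 = 253.4 → $253.

$253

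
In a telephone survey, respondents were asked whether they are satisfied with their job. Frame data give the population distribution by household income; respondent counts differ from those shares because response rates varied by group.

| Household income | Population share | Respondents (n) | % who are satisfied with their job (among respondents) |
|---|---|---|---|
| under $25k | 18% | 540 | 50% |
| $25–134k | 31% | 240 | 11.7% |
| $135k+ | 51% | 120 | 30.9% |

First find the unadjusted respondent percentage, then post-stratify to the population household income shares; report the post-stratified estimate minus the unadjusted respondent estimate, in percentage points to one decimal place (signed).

-8.9 percentage points

Unadjusted (pooled respondent) estimate weights by respondent counts:
  (540/900)×50 + (240/900)×11.7 + (120/900)×30.9 = 37.24%
Reweighting by population household income shares:
  0.18×50 + 0.31×11.7 + 0.51×30.9 = 28.386%
Difference = 28.386 − 37.24 = -8.854 pp.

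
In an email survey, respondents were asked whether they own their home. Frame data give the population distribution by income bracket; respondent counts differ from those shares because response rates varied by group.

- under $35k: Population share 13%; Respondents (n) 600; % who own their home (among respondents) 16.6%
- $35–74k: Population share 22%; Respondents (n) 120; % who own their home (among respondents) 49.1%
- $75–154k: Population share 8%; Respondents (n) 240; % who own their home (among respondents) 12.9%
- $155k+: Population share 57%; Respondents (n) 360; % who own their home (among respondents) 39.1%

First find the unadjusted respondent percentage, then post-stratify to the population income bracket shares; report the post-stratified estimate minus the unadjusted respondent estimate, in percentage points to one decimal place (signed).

+11.3 percentage points

Naive respondent-only estimate (weights = respondent counts):
  (600/1320)×16.6 + (120/1320)×49.1 + (240/1320)×12.9 + (360/1320)×39.1 = 25.0182%
Reweighting by population income bracket shares:
  0.13×16.6 + 0.22×49.1 + 0.08×12.9 + 0.57×39.1 = 36.279%
Difference = 36.279 − 25.0182 = 11.2608 pp.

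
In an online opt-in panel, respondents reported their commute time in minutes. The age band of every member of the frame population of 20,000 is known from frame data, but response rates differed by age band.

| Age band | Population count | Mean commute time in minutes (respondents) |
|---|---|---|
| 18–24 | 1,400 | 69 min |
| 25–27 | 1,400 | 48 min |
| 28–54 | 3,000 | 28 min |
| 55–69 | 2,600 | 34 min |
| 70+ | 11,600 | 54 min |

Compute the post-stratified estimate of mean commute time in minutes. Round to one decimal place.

Weight each group's respondent value by its population share:
  18–24: (1,400/20,000) × 69 = 4.83
  25–27: (1,400/20,000) × 48 = 3.36
  28–54: (3,000/20,000) × 28 = 4.2
  55–69: (2,600/20,000) × 34 = 4.42
  70+: (11,600/20,000) × 54 = 31.32
Post-stratified estimate = 48.13 → 48.1.

48.1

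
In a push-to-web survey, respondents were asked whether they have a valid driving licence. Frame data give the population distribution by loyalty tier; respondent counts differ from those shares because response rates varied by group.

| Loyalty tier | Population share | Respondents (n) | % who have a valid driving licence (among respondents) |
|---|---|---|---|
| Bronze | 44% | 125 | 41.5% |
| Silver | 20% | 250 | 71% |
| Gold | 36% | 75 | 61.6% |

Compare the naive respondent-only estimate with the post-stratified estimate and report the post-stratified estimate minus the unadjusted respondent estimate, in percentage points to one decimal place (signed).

Naive respondent-only estimate (weights = respondent counts):
  (125/450)×41.5 + (250/450)×71 + (75/450)×61.6 = 61.2389%
Reweighting by population loyalty tier shares:
  0.44×41.5 + 0.2×71 + 0.36×61.6 = 54.636%
Difference = 54.636 − 61.2389 = -6.6029 pp.

-6.6 percentage points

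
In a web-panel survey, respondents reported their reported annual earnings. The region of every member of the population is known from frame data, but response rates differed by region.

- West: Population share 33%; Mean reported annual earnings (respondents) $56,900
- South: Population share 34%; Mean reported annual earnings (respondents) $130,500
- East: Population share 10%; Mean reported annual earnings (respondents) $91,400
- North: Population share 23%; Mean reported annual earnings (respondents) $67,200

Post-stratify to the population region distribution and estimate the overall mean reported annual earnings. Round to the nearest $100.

$87,700

Each cell contributes population-share × respondent value:
  West: 0.33 × 56,900 = 18,777
  South: 0.34 × 130,500 = 44,370
  East: 0.1 × 91,400 = 9140
  North: 0.23 × 67,200 = 15,456
Post-stratified estimate = 87,743 → $87,700.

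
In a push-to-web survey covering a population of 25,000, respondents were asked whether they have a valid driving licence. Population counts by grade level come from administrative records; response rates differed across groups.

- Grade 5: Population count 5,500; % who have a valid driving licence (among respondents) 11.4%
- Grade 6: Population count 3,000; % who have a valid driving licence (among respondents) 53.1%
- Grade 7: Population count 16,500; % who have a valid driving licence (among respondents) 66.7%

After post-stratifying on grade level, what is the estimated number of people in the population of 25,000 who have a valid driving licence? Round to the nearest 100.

Estimated count per cell = population count × respondent percentage:
  Grade 5: 5,500 × 11.4% = 627
  Grade 6: 3,000 × 53.1% = 1593
  Grade 7: 16,500 × 66.7% = 11005.5
Estimated total = 13225.5 → 13,200.

13,200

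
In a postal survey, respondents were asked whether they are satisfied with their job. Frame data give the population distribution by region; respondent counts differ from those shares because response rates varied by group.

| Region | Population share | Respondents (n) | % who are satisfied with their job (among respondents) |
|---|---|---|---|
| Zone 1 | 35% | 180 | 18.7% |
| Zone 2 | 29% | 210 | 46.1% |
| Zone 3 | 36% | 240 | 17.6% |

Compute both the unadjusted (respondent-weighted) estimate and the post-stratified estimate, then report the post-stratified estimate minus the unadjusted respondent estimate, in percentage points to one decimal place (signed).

-1.2 percentage points

Without adjustment, the pooled respondent share is:
  (180/630)×18.7 + (210/630)×46.1 + (240/630)×17.6 = 27.4143%
Post-stratified estimate weights by population shares:
  0.35×18.7 + 0.29×46.1 + 0.36×17.6 = 26.25%
Difference = 26.25 − 27.4143 = -1.1643 pp.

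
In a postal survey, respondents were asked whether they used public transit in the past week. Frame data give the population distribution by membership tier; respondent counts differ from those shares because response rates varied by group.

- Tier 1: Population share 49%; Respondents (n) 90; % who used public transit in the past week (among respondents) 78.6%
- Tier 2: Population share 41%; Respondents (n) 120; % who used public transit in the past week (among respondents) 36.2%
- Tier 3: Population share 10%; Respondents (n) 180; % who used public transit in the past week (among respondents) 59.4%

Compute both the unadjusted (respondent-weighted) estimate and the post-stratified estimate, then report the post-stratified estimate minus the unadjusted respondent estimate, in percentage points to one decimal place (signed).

+2.6 percentage points

Without adjustment, the pooled respondent share is:
  (90/390)×78.6 + (120/390)×36.2 + (180/390)×59.4 = 56.6923%
Post-stratifying to population shares instead:
  0.49×78.6 + 0.41×36.2 + 0.1×59.4 = 59.296%
Difference = 59.296 − 56.6923 = 2.6037 pp.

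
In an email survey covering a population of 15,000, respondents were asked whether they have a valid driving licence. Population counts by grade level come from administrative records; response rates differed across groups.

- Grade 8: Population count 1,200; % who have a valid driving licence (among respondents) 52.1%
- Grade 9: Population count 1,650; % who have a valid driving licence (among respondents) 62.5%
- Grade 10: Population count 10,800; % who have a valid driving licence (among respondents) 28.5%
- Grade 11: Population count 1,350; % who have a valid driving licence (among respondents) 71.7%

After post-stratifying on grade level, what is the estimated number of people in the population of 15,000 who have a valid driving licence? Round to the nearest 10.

5,700

Apply each group's respondent rate to its population count:
  Grade 8: 1,200 × 52.1% = 625.2
  Grade 9: 1,650 × 62.5% = 1031.25
  Grade 10: 10,800 × 28.5% = 3078
  Grade 11: 1,350 × 71.7% = 967.95
Estimated total = 5702.4 → 5,700.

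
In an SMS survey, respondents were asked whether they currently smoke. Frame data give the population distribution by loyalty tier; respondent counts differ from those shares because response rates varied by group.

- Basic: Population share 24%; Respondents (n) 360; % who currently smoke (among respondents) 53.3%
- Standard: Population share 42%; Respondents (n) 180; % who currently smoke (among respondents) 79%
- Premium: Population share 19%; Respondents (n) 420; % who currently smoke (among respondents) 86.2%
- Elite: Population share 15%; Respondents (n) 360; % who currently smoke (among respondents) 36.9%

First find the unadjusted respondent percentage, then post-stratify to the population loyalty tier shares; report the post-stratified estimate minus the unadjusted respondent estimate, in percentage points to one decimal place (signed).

+5.1 percentage points

Without adjustment, the pooled respondent share is:
  (360/1320)×53.3 + (180/1320)×79 + (420/1320)×86.2 + (360/1320)×36.9 = 62.8%
Post-stratified estimate weights by population shares:
  0.24×53.3 + 0.42×79 + 0.19×86.2 + 0.15×36.9 = 67.885%
Difference = 67.885 − 62.8 = 5.085 pp.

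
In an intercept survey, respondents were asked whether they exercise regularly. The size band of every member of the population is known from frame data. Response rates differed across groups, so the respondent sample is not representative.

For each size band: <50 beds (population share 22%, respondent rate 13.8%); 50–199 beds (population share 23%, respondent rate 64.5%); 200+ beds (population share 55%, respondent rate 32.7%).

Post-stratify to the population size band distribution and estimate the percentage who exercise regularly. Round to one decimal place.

35.9%

Each cell contributes population-share × respondent value:
  <50 beds: 0.22 × 13.8 = 3.036
  50–199 beds: 0.23 × 64.5 = 14.835
  200+ beds: 0.55 × 32.7 = 17.985
Post-stratified estimate = 35.856 → 35.9%.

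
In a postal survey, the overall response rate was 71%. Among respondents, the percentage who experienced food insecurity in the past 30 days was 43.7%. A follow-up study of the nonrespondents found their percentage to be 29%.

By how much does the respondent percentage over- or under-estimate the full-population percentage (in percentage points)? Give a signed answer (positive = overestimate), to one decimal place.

+4.3 percentage points

Nonresponse fraction = 1 − 0.71 = 0.29.
Bias = (nonresponse fraction) × (respondent percentage − nonrespondent percentage)
     = 0.29 × (43.7 − 29) = 0.29 × 14.7 = 4.263.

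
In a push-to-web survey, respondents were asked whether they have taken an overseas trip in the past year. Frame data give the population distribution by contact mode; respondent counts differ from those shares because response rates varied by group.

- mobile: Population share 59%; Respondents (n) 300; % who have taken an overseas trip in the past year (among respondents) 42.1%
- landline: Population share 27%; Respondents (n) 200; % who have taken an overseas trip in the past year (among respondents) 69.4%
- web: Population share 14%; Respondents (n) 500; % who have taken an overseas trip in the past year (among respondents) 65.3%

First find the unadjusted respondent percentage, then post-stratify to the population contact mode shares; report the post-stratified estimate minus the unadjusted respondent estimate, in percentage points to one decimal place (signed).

Naive respondent-only estimate (weights = respondent counts):
  (300/1000)×42.1 + (200/1000)×69.4 + (500/1000)×65.3 = 59.16%
Post-stratifying to population shares instead:
  0.59×42.1 + 0.27×69.4 + 0.14×65.3 = 52.719%
Difference = 52.719 − 59.16 = -6.441 pp.

-6.4 percentage points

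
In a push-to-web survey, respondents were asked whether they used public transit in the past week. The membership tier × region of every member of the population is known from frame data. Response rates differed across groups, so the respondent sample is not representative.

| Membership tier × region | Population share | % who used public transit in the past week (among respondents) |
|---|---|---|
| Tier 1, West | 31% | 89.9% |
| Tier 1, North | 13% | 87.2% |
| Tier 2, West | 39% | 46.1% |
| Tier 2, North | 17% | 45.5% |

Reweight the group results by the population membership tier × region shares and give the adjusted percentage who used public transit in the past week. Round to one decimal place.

64.9%

Each cell contributes population-share × respondent value:
  Tier 1, West: 0.31 × 89.9 = 27.869
  Tier 1, North: 0.13 × 87.2 = 11.336
  Tier 2, West: 0.39 × 46.1 = 17.979
  Tier 2, North: 0.17 × 45.5 = 7.735
Post-stratified estimate = 64.919 → 64.9%.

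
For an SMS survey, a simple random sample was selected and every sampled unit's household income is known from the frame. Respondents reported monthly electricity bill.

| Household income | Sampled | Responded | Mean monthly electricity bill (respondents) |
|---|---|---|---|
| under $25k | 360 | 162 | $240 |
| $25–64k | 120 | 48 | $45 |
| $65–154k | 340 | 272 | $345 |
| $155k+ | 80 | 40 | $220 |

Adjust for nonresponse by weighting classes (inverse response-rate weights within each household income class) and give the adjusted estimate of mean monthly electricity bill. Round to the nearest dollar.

$252

Class response rates: under $25k 162/360 = 45%, $25–64k 48/120 = 40%, $65–154k 272/340 = 80%, $155k+ 40/80 = 50%.
With weight = n_sampled/n_responded per class, the weighted class total is n_sampled:
  under $25k: 360 × 240 = 86,400
  $25–64k: 120 × 45 = 5400
  $65–154k: 340 × 345 = 117,300
  $155k+: 80 × 220 = 17,600
Adjusted estimate = 226,700 / 900 = 251.889 → $252.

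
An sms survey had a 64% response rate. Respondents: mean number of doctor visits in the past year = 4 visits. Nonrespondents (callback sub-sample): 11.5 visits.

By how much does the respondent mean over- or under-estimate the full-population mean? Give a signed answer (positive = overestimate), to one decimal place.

-2.7

Nonresponse fraction = 1 − 0.64 = 0.36.
Bias = (nonresponse fraction) × (respondent mean − nonrespondent mean)
     = 0.36 × (4 − 11.5) = 0.36 × -7.5 = -2.7.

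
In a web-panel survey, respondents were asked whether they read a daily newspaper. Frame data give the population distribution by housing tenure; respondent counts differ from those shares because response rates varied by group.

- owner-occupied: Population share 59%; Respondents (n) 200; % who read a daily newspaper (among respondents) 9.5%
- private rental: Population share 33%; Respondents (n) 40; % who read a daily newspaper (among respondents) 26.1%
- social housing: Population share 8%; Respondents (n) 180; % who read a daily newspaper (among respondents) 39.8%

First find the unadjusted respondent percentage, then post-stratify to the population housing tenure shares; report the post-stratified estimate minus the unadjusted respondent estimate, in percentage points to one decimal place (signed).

Without adjustment, the pooled respondent share is:
  (200/420)×9.5 + (40/420)×26.1 + (180/420)×39.8 = 24.0667%
Post-stratified estimate weights by population shares:
  0.59×9.5 + 0.33×26.1 + 0.08×39.8 = 17.402%
Difference = 17.402 − 24.0667 = -6.6647 pp.

-6.7 percentage points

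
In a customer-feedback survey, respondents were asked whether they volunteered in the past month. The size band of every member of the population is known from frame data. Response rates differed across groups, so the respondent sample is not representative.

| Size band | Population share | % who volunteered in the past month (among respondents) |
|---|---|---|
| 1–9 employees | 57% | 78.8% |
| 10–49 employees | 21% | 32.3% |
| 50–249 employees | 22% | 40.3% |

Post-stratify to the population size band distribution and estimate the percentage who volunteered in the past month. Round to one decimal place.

Each cell contributes population-share × respondent value:
  1–9 employees: 0.57 × 78.8 = 44.916
  10–49 employees: 0.21 × 32.3 = 6.783
  50–249 employees: 0.22 × 40.3 = 8.866
Post-stratified estimate = 60.565 → 60.6%.

60.6%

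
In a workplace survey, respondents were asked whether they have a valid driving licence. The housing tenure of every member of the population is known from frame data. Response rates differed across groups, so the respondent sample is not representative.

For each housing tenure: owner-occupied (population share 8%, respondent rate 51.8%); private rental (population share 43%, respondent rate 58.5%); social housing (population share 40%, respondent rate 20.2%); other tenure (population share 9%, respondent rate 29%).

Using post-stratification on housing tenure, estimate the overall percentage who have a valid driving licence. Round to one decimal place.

Each cell contributes population-share × respondent value:
  owner-occupied: 0.08 × 51.8 = 4.144
  private rental: 0.43 × 58.5 = 25.155
  social housing: 0.4 × 20.2 = 8.08
  other tenure: 0.09 × 29 = 2.61
Post-stratified estimate = 39.989 → 40.0%.

40.0%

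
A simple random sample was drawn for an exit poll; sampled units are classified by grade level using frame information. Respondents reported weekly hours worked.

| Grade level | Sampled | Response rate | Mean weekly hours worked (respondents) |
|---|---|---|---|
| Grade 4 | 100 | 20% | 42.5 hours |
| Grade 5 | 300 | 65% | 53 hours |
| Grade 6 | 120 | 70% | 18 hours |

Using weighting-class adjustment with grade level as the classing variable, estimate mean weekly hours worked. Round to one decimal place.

With weight = n_sampled/n_responded per class, the weighted class total is n_sampled:
  Grade 4: 100 × 42.5 = 4250
  Grade 5: 300 × 53 = 15,900
  Grade 6: 120 × 18 = 2160
Adjusted estimate = 22,310 / 520 = 42.9038 → 42.9.

42.9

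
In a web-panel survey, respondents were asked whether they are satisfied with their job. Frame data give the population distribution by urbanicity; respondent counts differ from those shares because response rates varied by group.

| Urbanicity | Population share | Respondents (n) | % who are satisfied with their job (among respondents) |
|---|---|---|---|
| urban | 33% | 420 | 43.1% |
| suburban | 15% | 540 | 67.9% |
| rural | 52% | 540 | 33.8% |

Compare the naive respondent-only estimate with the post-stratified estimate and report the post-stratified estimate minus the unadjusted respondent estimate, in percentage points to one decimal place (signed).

-6.7 percentage points

Without adjustment, the pooled respondent share is:
  (420/1500)×43.1 + (540/1500)×67.9 + (540/1500)×33.8 = 48.68%
Reweighting by population urbanicity shares:
  0.33×43.1 + 0.15×67.9 + 0.52×33.8 = 41.984%
Difference = 41.984 − 48.68 = -6.696 pp.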